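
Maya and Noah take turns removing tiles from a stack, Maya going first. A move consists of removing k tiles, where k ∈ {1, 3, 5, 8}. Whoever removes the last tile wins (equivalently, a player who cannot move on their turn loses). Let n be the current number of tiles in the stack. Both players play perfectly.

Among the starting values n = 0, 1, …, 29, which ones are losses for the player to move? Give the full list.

0, 2, 4, 6, 13, 15, 17, 19, 26, 28

Classify positions by backward induction: terminal positions (no move available) are L. From any other position, the mover wins iff some move reaches an L.
n=0: no move → L
n=1: →0(L), so W
n=2: →1(W) only, which is W, so L
n=3: →2(L), so W
n=4: →3(W), 1(W) — all W, so L
n=5: →4(L), so W
n=6: →5(W), 3(W), 1(W) — all W, so L
n=7: →6(L), so W
n=8: →0(L), so W
n=9: →6(L), so W
n=10: →2(L), so W
n=11: →6(L), so W
n=12: →4(L), so W
n=13: →12(W), 10(W), 8(W), 5(W) — all W, so L
n=14: →13(L), so W
n=15: →14(W), 12(W), 10(W), 7(W) — all W, so L
n=16: →15(L), so W
n=17: →16(W), 14(W), 12(W), 9(W) — all W, so L
n=18: →17(L), so W
n=19: →18(W), 16(W), 14(W), 11(W) — all W, so L
n=20: →19(L), so W
n=21: →13(L), so W
n=22: →19(L), so W
n=23: →15(L), so W
n=24: →19(L), so W
n=25: →17(L), so W
n=26: →25(W), 23(W), 21(W), 18(W) — all W, so L
n=27: →26(L), so W
n=28: →27(W), 25(W), 23(W), 20(W) — all W, so L
n=29: →28(L), so W
The losing starting values of n are exactly the entries labelled L in this table (10 of them).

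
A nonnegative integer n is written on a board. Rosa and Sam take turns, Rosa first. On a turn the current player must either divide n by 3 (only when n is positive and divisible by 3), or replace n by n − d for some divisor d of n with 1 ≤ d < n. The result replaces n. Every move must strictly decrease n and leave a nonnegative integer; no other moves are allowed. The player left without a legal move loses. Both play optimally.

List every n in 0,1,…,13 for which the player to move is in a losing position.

0, 1, 4, 7, 9, 11, 13

Work bottom-up. With no move the player to move loses. Otherwise the position is W if at least one move leads to an L position for the opponent, and L if every move leads to a W.
n=0: no move → L
n=1: no move → L
n=2: →1(L), so W
n=3: →1(L), so W
n=4: →2(W), 3(W) — all W, so L
n=5: →4(L), so W
n=6: →4(L), so W
n=7: →6(W) only, which is W, so L
n=8: →4(L), so W
n=9: →3(W), 6(W), 8(W) — all W, so L
n=10: →9(L), so W
n=11: →10(W) only, which is W, so L
n=12: →4(L), so W
n=13: →12(W) only, which is W, so L
The losing starting values of n are exactly the entries labelled L in this table (7 of them).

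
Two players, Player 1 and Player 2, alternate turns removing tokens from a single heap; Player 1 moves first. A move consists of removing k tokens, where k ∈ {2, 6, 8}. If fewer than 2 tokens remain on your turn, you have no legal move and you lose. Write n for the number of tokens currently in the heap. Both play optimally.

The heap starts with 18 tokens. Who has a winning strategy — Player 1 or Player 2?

Player 2 wins.

Use the standard recursion: the mover loses at a terminal position; elsewhere, the mover wins exactly when some move hands the opponent an L position.
n=0: no move → L
n=1: no move → L
n=2: can move to 0, which is L ⇒ W
n=3: can move to 1, which is L ⇒ W
n=4: the only move is to 2(W), a W ⇒ L
n=5: the only move is to 3(W), a W ⇒ L
n=6: can move to 4, which is L ⇒ W
n=7: can move to 5, which is L ⇒ W
n=8: can move to 0, which is L ⇒ W
n=9: can move to 1, which is L ⇒ W
n=10: can move to 4, which is L ⇒ W
n=11: can move to 5, which is L ⇒ W
n=12: can move to 4, which is L ⇒ W
n=13: can move to 5, which is L ⇒ W
n=14: moves to 12(W), 8(W), 6(W); every one is W ⇒ L
n=15: moves to 13(W), 9(W), 7(W); every one is W ⇒ L
n=16: can move to 14, which is L ⇒ W
n=17: can move to 15, which is L ⇒ W
n=18: moves to 16(W), 12(W), 10(W); every one is W ⇒ L
The starting position 18 is L: whatever Player 1 does, the opponent receives a W position.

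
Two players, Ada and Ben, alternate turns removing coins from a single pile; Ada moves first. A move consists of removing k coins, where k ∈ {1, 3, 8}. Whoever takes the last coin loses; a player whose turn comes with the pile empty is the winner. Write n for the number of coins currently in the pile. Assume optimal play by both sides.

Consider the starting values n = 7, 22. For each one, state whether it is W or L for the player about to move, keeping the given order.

7: L, 22: W

Label each position W (a win for the player to move) or L (a loss). A position with no legal move is W; any other position is W exactly when some move reaches an L, and L when every move reaches a W.
n=0: no move; the opponent has just taken the last coin and therefore loses → W
n=1: →0(W) only, which is W, so L
n=2: →1(L), so W
n=3: →2(W), 0(W) — all W, so L
n=4: →3(L), so W
n=5: →4(W), 2(W) — all W, so L
n=6: →5(L), so W
n=7: →6(W), 4(W) — all W, so L
n=8: →7(L), so W
n=9: →1(L), so W
n=10: →7(L), so W
n=11: →3(L), so W
n=12: →11(W), 9(W), 4(W) — all W, so L
n=13: →12(L), so W
n=14: →13(W), 11(W), 6(W) — all W, so L
n=15: →14(L), so W
n=16: →15(W), 13(W), 8(W) — all W, so L
n=17: →16(L), so W
n=18: →17(W), 15(W), 10(W) — all W, so L
n=19: →18(L), so W
n=20: →12(L), so W
n=21: →18(L), so W
n=22: →14(L), so W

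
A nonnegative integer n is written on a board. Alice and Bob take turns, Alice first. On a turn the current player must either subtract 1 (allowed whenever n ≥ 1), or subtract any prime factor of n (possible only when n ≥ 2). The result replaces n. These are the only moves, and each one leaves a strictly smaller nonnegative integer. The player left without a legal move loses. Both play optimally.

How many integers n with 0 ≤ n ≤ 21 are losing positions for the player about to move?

Build the W/L table. Terminal = L. A non-terminal position is W if it has a move to some L; otherwise it is L.
n=0: no move → L
n=1: can move to 0, which is L ⇒ W
n=2: can move to 0, which is L ⇒ W
n=3: can move to 0, which is L ⇒ W
n=4: moves to 2(W), 3(W); every one is W ⇒ L
n=5: can move to 0, which is L ⇒ W
n=6: can move to 4, which is L ⇒ W
n=7: can move to 0, which is L ⇒ W
n=8: moves to 6(W), 7(W); every one is W ⇒ L
n=9: can move to 8, which is L ⇒ W
n=10: can move to 8, which is L ⇒ W
n=11: can move to 0, which is L ⇒ W
n=12: moves to 9(W), 10(W), 11(W); every one is W ⇒ L
n=13: can move to 0, which is L ⇒ W
n=14: can move to 12, which is L ⇒ W
n=15: can move to 12, which is L ⇒ W
n=16: moves to 14(W), 15(W); every one is W ⇒ L
n=17: can move to 0, which is L ⇒ W
n=18: can move to 16, which is L ⇒ W
n=19: can move to 0, which is L ⇒ W
n=20: moves to 15(W), 18(W), 19(W); every one is W ⇒ L
n=21: can move to 20, which is L ⇒ W
L entries with 0 ≤ n ≤ 21: n = 0, 4, 8, 12, 16, 20; that makes 6.

6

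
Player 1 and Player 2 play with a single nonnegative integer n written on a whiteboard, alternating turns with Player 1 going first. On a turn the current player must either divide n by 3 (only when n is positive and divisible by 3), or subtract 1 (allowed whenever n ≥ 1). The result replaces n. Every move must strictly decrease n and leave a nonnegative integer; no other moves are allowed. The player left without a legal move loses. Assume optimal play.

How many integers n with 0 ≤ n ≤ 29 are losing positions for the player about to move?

14

Build the W/L table. Terminal = L. A non-terminal position is W if it has a move to some L; otherwise it is L.
n=0: no move → L
n=1: reaches L-position 0 → W
n=2: only reaches 1(W), which is W → L
n=3: reaches L-position 2 → W
n=4: only reaches 3(W), which is W → L
n=5: reaches L-position 4 → W
n=6: reaches L-position 2 → W
n=7: only reaches 6(W), which is W → L
n=8: reaches L-position 7 → W
n=9: only reaches 3(W), 8(W), all W → L
n=10: reaches L-position 9 → W
n=11: only reaches 10(W), which is W → L
n=12: reaches L-position 4 → W
n=13: only reaches 12(W), which is W → L
n=14: reaches L-position 13 → W
n=15: only reaches 5(W), 14(W), all W → L
n=16: reaches L-position 15 → W
n=17: only reaches 16(W), which is W → L
n=18: reaches L-position 17 → W
n=19: only reaches 18(W), which is W → L
n=20: reaches L-position 19 → W
n=21: reaches L-position 7 → W
n=22: only reaches 21(W), which is W → L
n=23: reaches L-position 22 → W
n=24: only reaches 8(W), 23(W), all W → L
n=25: reaches L-position 24 → W
n=26: only reaches 25(W), which is W → L
n=27: reaches L-position 9 → W
n=28: only reaches 27(W), which is W → L
n=29: reaches L-position 28 → W
L entries with 0 ≤ n ≤ 29: n = 0, 2, 4, 7, 9, 11, 13, 15, 17, 19, 22, 24, 26, 28; that makes 14.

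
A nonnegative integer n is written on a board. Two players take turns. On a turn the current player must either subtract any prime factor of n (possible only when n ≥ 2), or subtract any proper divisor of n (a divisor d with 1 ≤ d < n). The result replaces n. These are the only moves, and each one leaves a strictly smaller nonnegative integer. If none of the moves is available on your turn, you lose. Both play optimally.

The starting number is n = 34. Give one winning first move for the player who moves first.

Move to 32.

Compute win/loss labels from the base case upward. A position with no move is L. Any other position is W if it can reach an L in one move, else L.
n=0: no move → L
n=1: no move → L
n=2: reaches L-position 0 → W
n=3: reaches L-position 0 → W
n=4: only reaches 2(W), 3(W), all W → L
n=5: reaches L-position 0 → W
n=6: reaches L-position 4 → W
n=7: reaches L-position 0 → W
n=8: reaches L-position 4 → W
n=9: only reaches 6(W), 8(W), all W → L
n=10: reaches L-position 9 → W
n=11: reaches L-position 0 → W
n=12: reaches L-position 9 → W
n=13: reaches L-position 0 → W
n=14: only reaches 7(W), 12(W), 13(W), all W → L
n=15: reaches L-position 14 → W
n=16: reaches L-position 14 → W
n=17: reaches L-position 0 → W
n=18: reaches L-position 9 → W
n=19: reaches L-position 0 → W
n=20: only reaches 10(W), 15(W), 16(W), 18(W), 19(W), all W → L
n=21: reaches L-position 14 → W
n=22: reaches L-position 20 → W
n=23: reaches L-position 0 → W
n=24: reaches L-position 20 → W
n=25: reaches L-position 20 → W
n=26: only reaches 13(W), 24(W), 25(W), all W → L
n=27: reaches L-position 26 → W
n=28: reaches L-position 14 → W
n=29: reaches L-position 0 → W
n=30: reaches L-position 20 → W
n=31: reaches L-position 0 → W
n=32: only reaches 16(W), 24(W), 28(W), 30(W), 31(W), all W → L
n=33: reaches L-position 32 → W
n=34: reaches L-position 32 → W
From 34, the L positions reachable in one move are: 32.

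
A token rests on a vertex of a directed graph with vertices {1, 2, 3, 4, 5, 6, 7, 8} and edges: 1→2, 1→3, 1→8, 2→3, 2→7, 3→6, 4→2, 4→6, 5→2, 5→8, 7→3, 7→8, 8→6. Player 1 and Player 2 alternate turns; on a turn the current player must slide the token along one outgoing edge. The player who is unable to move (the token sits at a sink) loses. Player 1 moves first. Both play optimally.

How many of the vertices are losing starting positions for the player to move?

4

Compute win/loss labels from the base case upward. A position with no move is L. Any other position is W if it can reach an L in one move, else L.
Every edge goes from a vertex to one that appears earlier in the order 6, 3, 8, 7, 2, 4, 5, 1, so processing vertices in that order labels each vertex after all of its successors.
6: no outgoing edge → L
3: →6(L), so W
8: →6(L), so W
7: →8(W), 3(W) — all W, so L
2: →7(L), so W
4: →6(L), so W
5: →2(W), 8(W) — all W, so L
1: →2(W), 8(W), 3(W) — all W, so L
The L vertices are 1, 5, 6, 7; that is 4 in all.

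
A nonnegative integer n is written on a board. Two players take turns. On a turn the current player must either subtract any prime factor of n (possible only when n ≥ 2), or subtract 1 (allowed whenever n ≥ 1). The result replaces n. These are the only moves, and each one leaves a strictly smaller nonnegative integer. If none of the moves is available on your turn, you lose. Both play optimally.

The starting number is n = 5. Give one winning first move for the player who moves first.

Positions with no move are L. A position that does have a move is losing for the player to move precisely when every available move leads to a winning position for the opponent. Fill in the labels:
n=0: no move → L
n=1: →0(L), so W
n=2: →0(L), so W
n=3: →0(L), so W
n=4: →2(W), 3(W) — all W, so L
n=5: →0(L), so W
From 5, the L positions reachable in one move are: 0, 4. Any move reaching one of these is winning.

Move to 0.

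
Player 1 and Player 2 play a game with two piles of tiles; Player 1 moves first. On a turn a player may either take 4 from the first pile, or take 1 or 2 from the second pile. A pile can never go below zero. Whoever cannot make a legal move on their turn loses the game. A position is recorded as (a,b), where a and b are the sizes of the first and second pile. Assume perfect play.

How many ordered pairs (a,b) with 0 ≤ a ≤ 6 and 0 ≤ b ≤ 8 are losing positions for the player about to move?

21

Positions with no move are L. A position that does have a move is losing for the player to move precisely when every available move leads to a winning position for the opponent. Fill in the labels:
Every move lowers a or b (never raises either), so fill the grid row by row in increasing a, and left to right within a row: each cell's successors are then already labelled.
      b=0  b=1  b=2  b=3  b=4  b=5  b=6  b=7  b=8
a=0:    L    W    W    L    W    W    L    W    W
a=1:    L    W    W    L    W    W    L    W    W
a=2:    L    W    W    L    W    W    L    W    W
a=3:    L    W    W    L    W    W    L    W    W
a=4:    W    L    W    W    L    W    W    L    W
a=5:    W    L    W    W    L    W    W    L    W
a=6:    W    L    W    W    L    W    W    L    W
Cells with no legal move (terminal, hence L): (0,0), (1,0), (2,0), (3,0).
The remaining L cells, each justified by listing all of its moves:
(0,3): →(0,2)(W), (0,1)(W) — all W, so L
(0,6): →(0,5)(W), (0,4)(W) — all W, so L
(1,3): →(1,2)(W), (1,1)(W) — all W, so L
(1,6): →(1,5)(W), (1,4)(W) — all W, so L
(2,3): →(2,2)(W), (2,1)(W) — all W, so L
(2,6): →(2,5)(W), (2,4)(W) — all W, so L
(3,3): →(3,2)(W), (3,1)(W) — all W, so L
(3,6): →(3,5)(W), (3,4)(W) — all W, so L
(4,1): →(0,1)(W), (4,0)(W) — all W, so L
(4,4): →(0,4)(W), (4,3)(W), (4,2)(W) — all W, so L
(4,7): →(0,7)(W), (4,6)(W), (4,5)(W) — all W, so L
(5,1): →(1,1)(W), (5,0)(W) — all W, so L
(5,4): →(1,4)(W), (5,3)(W), (5,2)(W) — all W, so L
(5,7): →(1,7)(W), (5,6)(W), (5,5)(W) — all W, so L
(6,1): →(2,1)(W), (6,0)(W) — all W, so L
(6,4): →(2,4)(W), (6,3)(W), (6,2)(W) — all W, so L
(6,7): →(2,7)(W), (6,6)(W), (6,5)(W) — all W, so L
Every other cell has at least one move into one of the L cells above, so it is W.
L cells per row: a=0: 3, a=1: 3, a=2: 3, a=3: 3, a=4: 3, a=5: 3, a=6: 3; total 21.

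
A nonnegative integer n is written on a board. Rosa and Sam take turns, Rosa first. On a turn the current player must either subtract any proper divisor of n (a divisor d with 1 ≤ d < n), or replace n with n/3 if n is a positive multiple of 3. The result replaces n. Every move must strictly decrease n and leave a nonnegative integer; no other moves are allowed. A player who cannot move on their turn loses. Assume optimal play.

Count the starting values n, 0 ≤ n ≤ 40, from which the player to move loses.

15

Compute win/loss labels from the base case upward. A position with no move is L. Any other position is W if it can reach an L in one move, else L.
n=0: no move → L
n=1: no move → L
n=2: can move to 1, which is L ⇒ W
n=3: can move to 1, which is L ⇒ W
n=4: moves to 2(W), 3(W); every one is W ⇒ L
n=5: can move to 4, which is L ⇒ W
n=6: can move to 4, which is L ⇒ W
n=7: the only move is to 6(W), a W ⇒ L
n=8: can move to 4, which is L ⇒ W
n=9: moves to 3(W), 6(W), 8(W); every one is W ⇒ L
n=10: can move to 9, which is L ⇒ W
n=11: the only move is to 10(W), a W ⇒ L
n=12: can move to 4, which is L ⇒ W
n=13: the only move is to 12(W), a W ⇒ L
n=14: can move to 7, which is L ⇒ W
n=15: moves to 5(W), 10(W), 12(W), 14(W); every one is W ⇒ L
n=16: can move to 15, which is L ⇒ W
n=17: the only move is to 16(W), a W ⇒ L
n=18: can move to 9, which is L ⇒ W
n=19: the only move is to 18(W), a W ⇒ L
n=20: can move to 15, which is L ⇒ W
n=21: can move to 7, which is L ⇒ W
n=22: can move to 11, which is L ⇒ W
n=23: the only move is to 22(W), a W ⇒ L
n=24: can move to 23, which is L ⇒ W
n=25: moves to 20(W), 24(W); every one is W ⇒ L
n=26: can move to 13, which is L ⇒ W
n=27: can move to 9, which is L ⇒ W
n=28: moves to 14(W), 21(W), 24(W), 26(W), 27(W); every one is W ⇒ L
n=29: can move to 28, which is L ⇒ W
n=30: can move to 15, which is L ⇒ W
n=31: the only move is to 30(W), a W ⇒ L
n=32: can move to 28, which is L ⇒ W
n=33: can move to 11, which is L ⇒ W
n=34: can move to 17, which is L ⇒ W
n=35: can move to 28, which is L ⇒ W
n=36: moves to 12(W), 18(W), 24(W), 27(W), 30(W), 32(W), 33(W), 34(W), 35(W); every one is W ⇒ L
n=37: can move to 36, which is L ⇒ W
n=38: can move to 19, which is L ⇒ W
n=39: can move to 13, which is L ⇒ W
n=40: can move to 36, which is L ⇒ W
L entries with 0 ≤ n ≤ 40: n = 0, 1, 4, 7, 9, 11, 13, 15, 17, 19, 23, 25, 28, 31, 36; that makes 15.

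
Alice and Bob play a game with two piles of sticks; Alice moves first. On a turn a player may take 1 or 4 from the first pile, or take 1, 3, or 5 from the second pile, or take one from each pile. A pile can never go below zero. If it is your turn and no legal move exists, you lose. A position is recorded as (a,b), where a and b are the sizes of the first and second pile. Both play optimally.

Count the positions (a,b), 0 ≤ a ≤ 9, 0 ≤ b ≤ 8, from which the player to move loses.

Label each position W (a win for the player to move) or L (a loss). A position with no legal move is L; any other position is W exactly when some move reaches an L, and L when every move reaches a W.
Every move lowers a or b (never raises either), so fill the grid row by row in increasing a, and left to right within a row: each cell's successors are then already labelled.
      b=0  b=1  b=2  b=3  b=4  b=5  b=6  b=7  b=8
a=0:    L    W    L    W    L    W    L    W    L
a=1:    W    W    W    W    W    W    W    W    W
a=2:    L    W    L    W    L    W    L    W    L
a=3:    W    W    W    W    W    W    W    W    W
a=4:    W    L    W    L    W    L    W    L    W
a=5:    L    W    W    W    W    W    W    W    W
a=6:    W    W    W    L    W    L    W    L    W
a=7:    L    W    L    W    W    W    W    W    W
a=8:    W    W    W    W    L    W    L    W    L
a=9:    W    L    W    L    W    W    W    W    W
Cells with no legal move (terminal, hence L): (0,0).
The remaining L cells, each justified by listing all of its moves:
(0,2): only reaches (0,1)(W), which is W → L
(0,4): only reaches (0,3)(W), (0,1)(W), all W → L
(0,6): only reaches (0,5)(W), (0,3)(W), (0,1)(W), all W → L
(0,8): only reaches (0,7)(W), (0,5)(W), (0,3)(W), all W → L
(2,0): only reaches (1,0)(W), which is W → L
(2,2): only reaches (1,2)(W), (2,1)(W), (1,1)(W), all W → L
(2,4): only reaches (1,4)(W), (2,3)(W), (2,1)(W), (1,3)(W), all W → L
(2,6): only reaches (1,6)(W), (2,5)(W), (2,3)(W), (2,1)(W), (1,5)(W), all W → L
(2,8): only reaches (1,8)(W), (2,7)(W), (2,5)(W), (2,3)(W), (1,7)(W), all W → L
(4,1): only reaches (3,1)(W), (0,1)(W), (4,0)(W), (3,0)(W), all W → L
(4,3): only reaches (3,3)(W), (0,3)(W), (4,2)(W), (4,0)(W), (3,2)(W), all W → L
(4,5): only reaches (3,5)(W), (0,5)(W), (4,4)(W), (4,2)(W), (4,0)(W), (3,4)(W), all W → L
(4,7): only reaches (3,7)(W), (0,7)(W), (4,6)(W), (4,4)(W), (4,2)(W), (3,6)(W), all W → L
(5,0): only reaches (4,0)(W), (1,0)(W), all W → L
(6,3): only reaches (5,3)(W), (2,3)(W), (6,2)(W), (6,0)(W), (5,2)(W), all W → L
(6,5): only reaches (5,5)(W), (2,5)(W), (6,4)(W), (6,2)(W), (6,0)(W), (5,4)(W), all W → L
(6,7): only reaches (5,7)(W), (2,7)(W), (6,6)(W), (6,4)(W), (6,2)(W), (5,6)(W), all W → L
(7,0): only reaches (6,0)(W), (3,0)(W), all W → L
(7,2): only reaches (6,2)(W), (3,2)(W), (7,1)(W), (6,1)(W), all W → L
(8,4): only reaches (7,4)(W), (4,4)(W), (8,3)(W), (8,1)(W), (7,3)(W), all W → L
(8,6): only reaches (7,6)(W), (4,6)(W), (8,5)(W), (8,3)(W), (8,1)(W), (7,5)(W), all W → L
(8,8): only reaches (7,8)(W), (4,8)(W), (8,7)(W), (8,5)(W), (8,3)(W), (7,7)(W), all W → L
(9,1): only reaches (8,1)(W), (5,1)(W), (9,0)(W), (8,0)(W), all W → L
(9,3): only reaches (8,3)(W), (5,3)(W), (9,2)(W), (9,0)(W), (8,2)(W), all W → L
Every other cell has at least one move into one of the L cells above, so it is W.
L cells per row: a=0: 5, a=1: 0, a=2: 5, a=3: 0, a=4: 4, a=5: 1, a=6: 3, a=7: 2, a=8: 3, a=9: 2; total 25.

25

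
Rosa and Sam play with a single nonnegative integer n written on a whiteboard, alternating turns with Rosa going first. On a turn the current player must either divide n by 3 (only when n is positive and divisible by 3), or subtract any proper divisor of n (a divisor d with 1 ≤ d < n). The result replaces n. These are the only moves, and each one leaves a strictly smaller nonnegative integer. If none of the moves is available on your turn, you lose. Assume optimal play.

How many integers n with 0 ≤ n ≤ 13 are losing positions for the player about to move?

Compute win/loss labels from the base case upward. A position with no move is L. Any other position is W if it can reach an L in one move, else L.
n=0: no move → L
n=1: no move → L
n=2: W (go to 1, an L position)
n=3: W (go to 1, an L position)
n=4: L (options 2(W), 3(W) are all W)
n=5: W (go to 4, an L position)
n=6: W (go to 4, an L position)
n=7: L (sole option 6(W) is W)
n=8: W (go to 4, an L position)
n=9: L (options 3(W), 6(W), 8(W) are all W)
n=10: W (go to 9, an L position)
n=11: L (sole option 10(W) is W)
n=12: W (go to 4, an L position)
n=13: L (sole option 12(W) is W)
L entries with 0 ≤ n ≤ 13: n = 0, 1, 4, 7, 9, 11, 13; that makes 7.

7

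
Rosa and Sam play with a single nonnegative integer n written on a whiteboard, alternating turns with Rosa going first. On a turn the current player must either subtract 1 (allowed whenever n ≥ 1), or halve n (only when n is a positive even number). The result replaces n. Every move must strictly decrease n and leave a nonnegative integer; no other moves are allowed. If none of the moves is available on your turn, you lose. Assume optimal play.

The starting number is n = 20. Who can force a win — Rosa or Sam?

Rosa wins.

Classify positions by backward induction: terminal positions (no move available) are L. From any other position, the mover wins iff some move reaches an L.
n=0: no move → L
n=1: W (go to 0, an L position)
n=2: L (sole option 1(W) is W)
n=3: W (go to 2, an L position)
n=4: W (go to 2, an L position)
n=5: L (sole option 4(W) is W)
n=6: W (go to 5, an L position)
n=7: L (sole option 6(W) is W)
n=8: W (go to 7, an L position)
n=9: L (sole option 8(W) is W)
n=10: W (go to 5, an L position)
n=11: L (sole option 10(W) is W)
n=12: W (go to 11, an L position)
n=13: L (sole option 12(W) is W)
n=14: W (go to 7, an L position)
n=15: L (sole option 14(W) is W)
n=16: W (go to 15, an L position)
n=17: L (sole option 16(W) is W)
n=18: W (go to 9, an L position)
n=19: L (sole option 18(W) is W)
n=20: W (go to 19, an L position)
From 20 Rosa can move to 19, reaching an L position.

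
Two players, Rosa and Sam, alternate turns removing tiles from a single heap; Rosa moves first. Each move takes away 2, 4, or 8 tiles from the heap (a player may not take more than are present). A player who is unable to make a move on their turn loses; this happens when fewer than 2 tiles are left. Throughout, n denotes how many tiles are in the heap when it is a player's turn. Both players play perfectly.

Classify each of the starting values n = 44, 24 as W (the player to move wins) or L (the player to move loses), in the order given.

Label each position W (a win for the player to move) or L (a loss). A position with no legal move is L; any other position is W exactly when some move reaches an L, and L when every move reaches a W.
n=0: no move → L
n=1: no move → L
n=2: reaches L-position 0 → W
n=3: reaches L-position 1 → W
n=4: reaches L-position 0 → W
n=5: reaches L-position 1 → W
n=6: only reaches 4(W), 2(W), all W → L
n=7: only reaches 5(W), 3(W), all W → L
n=8: reaches L-position 6 → W
n=9: reaches L-position 7 → W
n=10: reaches L-position 6 → W
n=11: reaches L-position 7 → W
n=12: only reaches 10(W), 8(W), 4(W), all W → L
n=13: only reaches 11(W), 9(W), 5(W), all W → L
n=14: reaches L-position 12 → W
n=15: reaches L-position 13 → W
n=16: reaches L-position 12 → W
n=17: reaches L-position 13 → W
n=18: only reaches 16(W), 14(W), 10(W), all W → L
n=19: only reaches 17(W), 15(W), 11(W), all W → L
n=20: reaches L-position 18 → W
n=21: reaches L-position 19 → W
n=22: reaches L-position 18 → W
n=23: reaches L-position 19 → W
n=24: only reaches 22(W), 20(W), 16(W), all W → L
n=25: only reaches 23(W), 21(W), 17(W), all W → L
n=26: reaches L-position 24 → W
n=27: reaches L-position 25 → W
n=28: reaches L-position 24 → W
n=29: reaches L-position 25 → W
n=30: only reaches 28(W), 26(W), 22(W), all W → L
n=31: only reaches 29(W), 27(W), 23(W), all W → L
n=32: reaches L-position 30 → W
n=33: reaches L-position 31 → W
n=34: reaches L-position 30 → W
n=35: reaches L-position 31 → W
n=36: only reaches 34(W), 32(W), 28(W), all W → L
n=37: only reaches 35(W), 33(W), 29(W), all W → L
n=38: reaches L-position 36 → W
n=39: reaches L-position 37 → W
n=40: reaches L-position 36 → W
n=41: reaches L-position 37 → W
n=42: only reaches 40(W), 38(W), 34(W), all W → L
n=43: only reaches 41(W), 39(W), 35(W), all W → L
n=44: reaches L-position 42 → W

44: W, 24: L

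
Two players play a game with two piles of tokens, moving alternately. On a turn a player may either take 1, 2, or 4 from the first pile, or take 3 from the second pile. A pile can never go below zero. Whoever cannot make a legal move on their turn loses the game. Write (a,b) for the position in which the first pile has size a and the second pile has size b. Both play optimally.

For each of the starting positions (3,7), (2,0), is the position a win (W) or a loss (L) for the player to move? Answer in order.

Label each position W (a win for the player to move) or L (a loss). A position with no legal move is L; any other position is W exactly when some move reaches an L, and L when every move reaches a W.
No move ever increases a pile, so every position that can arise here has a ≤ 3 and b ≤ 7; it is enough to label the cells with 0 ≤ a ≤ 3 and 0 ≤ b ≤ 7.
Every move lowers a or b (never raises either), so fill the grid row by row in increasing a, and left to right within a row: each cell's successors are then already labelled.
      b=0  b=1  b=2  b=3  b=4  b=5  b=6  b=7
a=0:    L    L    L    W    W    W    L    L
a=1:    W    W    W    L    L    L    W    W
a=2:    W    W    W    W    W    W    W    W
a=3:    L    L    L    W    W    W    L    L
Cells with no legal move (terminal, hence L): (0,0), (0,1), (0,2).
The remaining L cells, each justified by listing all of its moves:
(0,6): only reaches (0,3)(W), which is W → L
(0,7): only reaches (0,4)(W), which is W → L
(1,3): only reaches (0,3)(W), (1,0)(W), all W → L
(1,4): only reaches (0,4)(W), (1,1)(W), all W → L
(1,5): only reaches (0,5)(W), (1,2)(W), all W → L
(3,0): only reaches (2,0)(W), (1,0)(W), all W → L
(3,1): only reaches (2,1)(W), (1,1)(W), all W → L
(3,2): only reaches (2,2)(W), (1,2)(W), all W → L
(3,6): only reaches (2,6)(W), (1,6)(W), (3,3)(W), all W → L
(3,7): only reaches (2,7)(W), (1,7)(W), (3,4)(W), all W → L
Every other cell has at least one move into one of the L cells above, so it is W.
(3,7): one of the L cells justified above, so L
(2,0): the move to (0,0) reaches an L cell, so W

(3,7): L, (2,0): W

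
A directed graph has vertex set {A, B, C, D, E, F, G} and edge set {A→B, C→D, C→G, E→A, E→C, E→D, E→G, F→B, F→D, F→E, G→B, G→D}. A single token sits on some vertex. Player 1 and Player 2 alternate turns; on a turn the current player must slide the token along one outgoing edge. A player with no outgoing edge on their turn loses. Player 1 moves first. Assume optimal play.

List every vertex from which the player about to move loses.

Positions with no move are L. A position that does have a move is losing for the player to move precisely when every available move leads to a winning position for the opponent. Fill in the labels:
Every edge goes from a vertex to one that appears earlier in the order B, D, A, G, C, E, F, so processing vertices in that order labels each vertex after all of its successors.
B: no outgoing edge → L
D: no outgoing edge → L
A: reaches L-position B → W
G: reaches L-position D → W
C: reaches L-position D → W
E: reaches L-position D → W
F: reaches L-position D → W
Reading off the rows marked L gives the requested list; there are 2 such vertices.

B, D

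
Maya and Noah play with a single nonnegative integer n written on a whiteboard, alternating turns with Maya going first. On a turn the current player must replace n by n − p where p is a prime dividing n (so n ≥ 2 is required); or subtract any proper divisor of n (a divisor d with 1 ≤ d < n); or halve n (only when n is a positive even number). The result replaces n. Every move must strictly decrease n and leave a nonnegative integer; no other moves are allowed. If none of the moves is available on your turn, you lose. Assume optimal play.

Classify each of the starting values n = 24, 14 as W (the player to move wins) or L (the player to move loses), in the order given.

Build the W/L table. Terminal = L. A non-terminal position is W if it has a move to some L; otherwise it is L.
n=0: no move → L
n=1: no move → L
n=2: can move to 0, which is L ⇒ W
n=3: can move to 0, which is L ⇒ W
n=4: moves to 2(W), 3(W); every one is W ⇒ L
n=5: can move to 0, which is L ⇒ W
n=6: can move to 4, which is L ⇒ W
n=7: can move to 0, which is L ⇒ W
n=8: can move to 4, which is L ⇒ W
n=9: moves to 6(W), 8(W); every one is W ⇒ L
n=10: can move to 9, which is L ⇒ W
n=11: can move to 0, which is L ⇒ W
n=12: can move to 9, which is L ⇒ W
n=13: can move to 0, which is L ⇒ W
n=14: moves to 7(W), 12(W), 13(W); every one is W ⇒ L
n=15: can move to 14, which is L ⇒ W
n=16: can move to 14, which is L ⇒ W
n=17: can move to 0, which is L ⇒ W
n=18: can move to 9, which is L ⇒ W
n=19: can move to 0, which is L ⇒ W
n=20: moves to 10(W), 15(W), 16(W), 18(W), 19(W); every one is W ⇒ L
n=21: can move to 14, which is L ⇒ W
n=22: can move to 20, which is L ⇒ W
n=23: can move to 0, which is L ⇒ W
n=24: can move to 20, which is L ⇒ W

24: W, 14: L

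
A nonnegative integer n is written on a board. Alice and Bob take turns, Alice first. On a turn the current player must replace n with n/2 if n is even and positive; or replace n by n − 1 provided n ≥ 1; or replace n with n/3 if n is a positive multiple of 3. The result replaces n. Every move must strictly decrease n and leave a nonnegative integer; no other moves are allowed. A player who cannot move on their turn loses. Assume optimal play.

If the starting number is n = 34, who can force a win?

Build the W/L table. Terminal = L. A non-terminal position is W if it has a move to some L; otherwise it is L.
n=0: no move → L
n=1: reaches L-position 0 → W
n=2: only reaches 1(W), which is W → L
n=3: reaches L-position 2 → W
n=4: reaches L-position 2 → W
n=5: only reaches 4(W), which is W → L
n=6: reaches L-position 2 → W
n=7: only reaches 6(W), which is W → L
n=8: reaches L-position 7 → W
n=9: only reaches 3(W), 8(W), all W → L
n=10: reaches L-position 5 → W
n=11: only reaches 10(W), which is W → L
n=12: reaches L-position 11 → W
n=13: only reaches 12(W), which is W → L
n=14: reaches L-position 7 → W
n=15: reaches L-position 5 → W
n=16: only reaches 8(W), 15(W), all W → L
n=17: reaches L-position 16 → W
n=18: reaches L-position 9 → W
n=19: only reaches 18(W), which is W → L
n=20: reaches L-position 19 → W
n=21: reaches L-position 7 → W
n=22: reaches L-position 11 → W
n=23: only reaches 22(W), which is W → L
n=24: reaches L-position 23 → W
n=25: only reaches 24(W), which is W → L
n=26: reaches L-position 13 → W
n=27: reaches L-position 9 → W
n=28: only reaches 14(W), 27(W), all W → L
n=29: reaches L-position 28 → W
n=30: only reaches 10(W), 15(W), 29(W), all W → L
n=31: reaches L-position 30 → W
n=32: reaches L-position 16 → W
n=33: reaches L-position 11 → W
n=34: only reaches 17(W), 33(W), all W → L
The starting position 34 is L: whatever Alice does, the opponent receives a W position.

Bob wins.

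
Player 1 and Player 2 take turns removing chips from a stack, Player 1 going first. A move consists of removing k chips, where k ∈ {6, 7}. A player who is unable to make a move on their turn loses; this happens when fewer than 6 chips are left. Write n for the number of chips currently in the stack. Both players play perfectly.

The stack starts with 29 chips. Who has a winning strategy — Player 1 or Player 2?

Use the standard recursion: the mover loses at a terminal position; elsewhere, the mover wins exactly when some move hands the opponent an L position.
n=0: no move → L
n=1: no move → L
n=2: no move → L
n=3: no move → L
n=4: no move → L
n=5: no move → L
n=6: reaches L-position 0 → W
n=7: reaches L-position 1 → W
n=8: reaches L-position 2 → W
n=9: reaches L-position 3 → W
n=10: reaches L-position 4 → W
n=11: reaches L-position 5 → W
n=12: reaches L-position 5 → W
n=13: only reaches 7(W), 6(W), all W → L
n=14: only reaches 8(W), 7(W), all W → L
n=15: only reaches 9(W), 8(W), all W → L
n=16: only reaches 10(W), 9(W), all W → L
n=17: only reaches 11(W), 10(W), all W → L
n=18: only reaches 12(W), 11(W), all W → L
n=19: reaches L-position 13 → W
n=20: reaches L-position 14 → W
n=21: reaches L-position 15 → W
n=22: reaches L-position 16 → W
n=23: reaches L-position 17 → W
n=24: reaches L-position 18 → W
n=25: reaches L-position 18 → W
n=26: only reaches 20(W), 19(W), all W → L
n=27: only reaches 21(W), 20(W), all W → L
n=28: only reaches 22(W), 21(W), all W → L
n=29: only reaches 23(W), 22(W), all W → L
Every move from 29 reaches a W position, so the mover loses.

Player 2 wins.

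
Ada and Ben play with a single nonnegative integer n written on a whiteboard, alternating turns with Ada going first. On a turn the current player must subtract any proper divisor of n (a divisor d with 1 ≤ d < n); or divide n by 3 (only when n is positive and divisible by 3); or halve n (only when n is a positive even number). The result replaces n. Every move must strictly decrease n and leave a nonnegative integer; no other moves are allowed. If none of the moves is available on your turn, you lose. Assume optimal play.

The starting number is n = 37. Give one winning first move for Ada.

Move to 36.

Build the W/L table. Terminal = L. A non-terminal position is W if it has a move to some L; otherwise it is L.
n=0: no move → L
n=1: no move → L
n=2: can move to 1, which is L ⇒ W
n=3: can move to 1, which is L ⇒ W
n=4: moves to 2(W), 3(W); every one is W ⇒ L
n=5: can move to 4, which is L ⇒ W
n=6: can move to 4, which is L ⇒ W
n=7: the only move is to 6(W), a W ⇒ L
n=8: can move to 4, which is L ⇒ W
n=9: moves to 3(W), 6(W), 8(W); every one is W ⇒ L
n=10: can move to 9, which is L ⇒ W
n=11: the only move is to 10(W), a W ⇒ L
n=12: can move to 4, which is L ⇒ W
n=13: the only move is to 12(W), a W ⇒ L
n=14: can move to 7, which is L ⇒ W
n=15: moves to 5(W), 10(W), 12(W), 14(W); every one is W ⇒ L
n=16: can move to 15, which is L ⇒ W
n=17: the only move is to 16(W), a W ⇒ L
n=18: can move to 9, which is L ⇒ W
n=19: the only move is to 18(W), a W ⇒ L
n=20: can move to 15, which is L ⇒ W
n=21: can move to 7, which is L ⇒ W
n=22: can move to 11, which is L ⇒ W
n=23: the only move is to 22(W), a W ⇒ L
n=24: can move to 23, which is L ⇒ W
n=25: moves to 20(W), 24(W); every one is W ⇒ L
n=26: can move to 13, which is L ⇒ W
n=27: can move to 9, which is L ⇒ W
n=28: moves to 14(W), 21(W), 24(W), 26(W), 27(W); every one is W ⇒ L
n=29: can move to 28, which is L ⇒ W
n=30: can move to 15, which is L ⇒ W
n=31: the only move is to 30(W), a W ⇒ L
n=32: can move to 28, which is L ⇒ W
n=33: can move to 11, which is L ⇒ W
n=34: can move to 17, which is L ⇒ W
n=35: can move to 28, which is L ⇒ W
n=36: moves to 12(W), 18(W), 24(W), 27(W), 30(W), 32(W), 33(W), 34(W), 35(W); every one is W ⇒ L
n=37: can move to 36, which is L ⇒ W
From 37, the L positions reachable in one move are: 36.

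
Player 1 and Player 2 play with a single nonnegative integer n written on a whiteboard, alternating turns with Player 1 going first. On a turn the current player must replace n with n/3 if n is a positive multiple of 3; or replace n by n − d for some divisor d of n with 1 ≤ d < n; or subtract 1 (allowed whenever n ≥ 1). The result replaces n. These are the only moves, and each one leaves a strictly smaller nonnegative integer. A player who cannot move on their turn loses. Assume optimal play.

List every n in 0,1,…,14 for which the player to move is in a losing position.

0, 2, 5, 7, 9, 11, 13

Classify positions by backward induction: terminal positions (no move available) are L. From any other position, the mover wins iff some move reaches an L.
n=0: no move → L
n=1: reaches L-position 0 → W
n=2: only reaches 1(W), which is W → L
n=3: reaches L-position 2 → W
n=4: reaches L-position 2 → W
n=5: only reaches 4(W), which is W → L
n=6: reaches L-position 2 → W
n=7: only reaches 6(W), which is W → L
n=8: reaches L-position 7 → W
n=9: only reaches 3(W), 6(W), 8(W), all W → L
n=10: reaches L-position 5 → W
n=11: only reaches 10(W), which is W → L
n=12: reaches L-position 9 → W
n=13: only reaches 12(W), which is W → L
n=14: reaches L-position 7 → W
The losing starting values of n are exactly the entries labelled L in this table (7 of them).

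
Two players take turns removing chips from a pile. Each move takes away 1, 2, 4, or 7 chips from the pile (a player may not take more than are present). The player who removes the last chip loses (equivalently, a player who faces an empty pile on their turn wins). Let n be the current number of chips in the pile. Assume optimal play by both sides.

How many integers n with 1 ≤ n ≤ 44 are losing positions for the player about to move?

15

Classify positions by backward induction: terminal positions (no move available) are W. From any other position, the mover wins iff some move reaches an L.
n=0: no move; the opponent has just taken the last chip and therefore loses → W
n=1: only reaches 0(W), which is W → L
n=2: reaches L-position 1 → W
n=3: reaches L-position 1 → W
n=4: only reaches 3(W), 2(W), 0(W), all W → L
n=5: reaches L-position 4 → W
n=6: reaches L-position 4 → W
n=7: only reaches 6(W), 5(W), 3(W), 0(W), all W → L
n=8: reaches L-position 7 → W
n=9: reaches L-position 7 → W
n=10: only reaches 9(W), 8(W), 6(W), 3(W), all W → L
n=11: reaches L-position 10 → W
n=12: reaches L-position 10 → W
n=13: only reaches 12(W), 11(W), 9(W), 6(W), all W → L
n=14: reaches L-position 13 → W
n=15: reaches L-position 13 → W
n=16: only reaches 15(W), 14(W), 12(W), 9(W), all W → L
n=17: reaches L-position 16 → W
n=18: reaches L-position 16 → W
n=19: only reaches 18(W), 17(W), 15(W), 12(W), all W → L
n=20: reaches L-position 19 → W
n=21: reaches L-position 19 → W
n=22: only reaches 21(W), 20(W), 18(W), 15(W), all W → L
n=23: reaches L-position 22 → W
n=24: reaches L-position 22 → W
n=25: only reaches 24(W), 23(W), 21(W), 18(W), all W → L
n=26: reaches L-position 25 → W
n=27: reaches L-position 25 → W
n=28: only reaches 27(W), 26(W), 24(W), 21(W), all W → L
n=29: reaches L-position 28 → W
n=30: reaches L-position 28 → W
n=31: only reaches 30(W), 29(W), 27(W), 24(W), all W → L
n=32: reaches L-position 31 → W
n=33: reaches L-position 31 → W
n=34: only reaches 33(W), 32(W), 30(W), 27(W), all W → L
n=35: reaches L-position 34 → W
n=36: reaches L-position 34 → W
n=37: only reaches 36(W), 35(W), 33(W), 30(W), all W → L
n=38: reaches L-position 37 → W
n=39: reaches L-position 37 → W
n=40: only reaches 39(W), 38(W), 36(W), 33(W), all W → L
n=41: reaches L-position 40 → W
n=42: reaches L-position 40 → W
n=43: only reaches 42(W), 41(W), 39(W), 36(W), all W → L
n=44: reaches L-position 43 → W
L entries with 1 ≤ n ≤ 44 (the range starts at n=1): n = 1, 4, 7, 10, 13, 16, 19, 22, 25, 28, 31, 34, 37, 40, 43; that makes 15.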